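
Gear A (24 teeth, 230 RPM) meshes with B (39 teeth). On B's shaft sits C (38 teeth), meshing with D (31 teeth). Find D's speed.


Stage 1: RPM_B = RPM_A × t_A/t_B = 230 × 24/39 = 5520/39 ≈ 141.54
B and C share a shaft → RPM_C = RPM_B
Stage 2: RPM_D = RPM_C × t_C/t_D = RPM_A × (t_A×t_C)/(t_B×t_D)
Overall ratio = (24×38)/(39×31) = 912/1209
RPM_D = 230 × 912/1209 = 209760/1209
≈ 173.50 RPM

173.50 RPM


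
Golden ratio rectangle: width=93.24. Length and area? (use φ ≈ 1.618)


φ = (1 + √5) / 2 ≈ 1.618
Length = width × φ = 93.24 × 1.618 = 150.86232
≈ 150.86
Area = width × length = 93.24 × 150.86232 = 14066.4027168 ≈ 14066.40
= Length: 150.86, Area: 14066.40

Length: 150.86, Area: 14066.40


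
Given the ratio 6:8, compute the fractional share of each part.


Total parts = 6 + 8 = 14
First part: 6/14 = 3/7
Second part: 8/14 = 4/7
= 3/7 and 4/7

3/7 and 4/7


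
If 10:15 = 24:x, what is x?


Cross multiply: 10 × x = 15 × 24
10x = 360
x = 360 / 10
= 36.00

36.00


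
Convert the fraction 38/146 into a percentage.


Percentage = (part / whole) × 100
= (38 / 146) × 100
≈ 26.03%

26.03%


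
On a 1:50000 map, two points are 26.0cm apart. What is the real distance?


Real distance = map distance × scale
= 26.0cm × 50000
= 1300000 cm = 13000.0 m
= 13.000 km

13.000 km


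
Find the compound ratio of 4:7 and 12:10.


Compound ratio = (4×12) : (7×10)
= 48:70
GCD = 2
= 24:35

24:35


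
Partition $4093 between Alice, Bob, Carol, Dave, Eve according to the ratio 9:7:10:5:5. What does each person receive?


Total parts = 9 + 7 + 10 + 5 + 5 = 36
Alice: 4093 × 9/36 = 1023.25
Bob: 4093 × 7/36 = 795.86
Carol: 4093 × 10/36 = 1136.94
Dave: 4093 × 5/36 = 568.47
Eve: 4093 × 5/36 = 568.47
= Alice: $1023.25, Bob: $795.86, Carol: $1136.94, Dave: $568.47, Eve: $568.47

Alice: $1023.25, Bob: $795.86, Carol: $1136.94, Dave: $568.47, Eve: $568.47


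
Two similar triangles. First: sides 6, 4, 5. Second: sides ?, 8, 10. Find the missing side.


Scale factor = 8/4 = 2
Missing side = 6 × 2
= 12.0

12.0


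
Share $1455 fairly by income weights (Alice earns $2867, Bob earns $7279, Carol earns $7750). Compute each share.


Total income = 2867 + 7279 + 7750 = $17896
Alice: $1455 × 2867/17896 = $233.10
Bob: $1455 × 7279/17896 = $591.81
Carol: $1455 × 7750/17896 = $630.10
= Alice: $233.10, Bob: $591.81, Carol: $630.10

Alice: $233.10, Bob: $591.81, Carol: $630.10


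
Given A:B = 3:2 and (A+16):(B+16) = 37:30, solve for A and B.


Let A = 3k, B = 2k.
(3k + 16) / (2k + 16) = 37/30
Cross-multiply: 30(3k + 16) = 37(2k + 16)
90k + 480 = 74k + 592
90k - 74k = 592 - 480
16k = 112
k = 112/16 = 7
A = 3×7 = 21, B = 2×7 = 14
= A = 21, B = 14

A = 21, B = 14


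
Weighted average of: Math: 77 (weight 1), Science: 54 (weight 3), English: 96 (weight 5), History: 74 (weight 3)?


Numerator = 77×1 + 54×3 + 96×5 + 74×3
= 77 + 162 + 480 + 222
= 941
Total weight = 12
Weighted avg = 941/12
= 78.42

78.42


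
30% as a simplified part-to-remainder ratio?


30% means 30 parts out of 100; remainder = 70
Part : remainder = 30:70
GCD = 10
= 3:7

3:7


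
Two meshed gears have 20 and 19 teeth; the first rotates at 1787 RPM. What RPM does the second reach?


Gear ratio = 20:19 = 20:19
RPM_B = RPM_A × (teeth_A / teeth_B)
= 1787 × (20/19)
= 1881.1 RPM

1881.1 RPM


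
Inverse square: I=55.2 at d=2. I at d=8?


I₁d₁² = I₂d₂²
I₂ = I₁ × (d₁/d₂)²
= 55.2 × (2/8)²
= 55.2 × 4/64
= 220.8/64
= 3.4500

3.4500


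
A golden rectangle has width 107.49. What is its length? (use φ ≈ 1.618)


φ = (1 + √5) / 2 ≈ 1.618
Length = width × φ = 107.49 × 1.618 = 173.91882
≈ 173.92

173.92


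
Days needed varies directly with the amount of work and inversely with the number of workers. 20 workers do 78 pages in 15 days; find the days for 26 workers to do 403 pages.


Days ∝ work / workers, so d₂ = d₁ × (m₁/m₂) × (w₂/w₁)
Workers factor (inverse): 20/26 ≈ 0.7692
Work factor (direct): 403/78 ≈ 5.1667
d₂ = 15 × 20/26 × 403/78 = (15 × 20 × 403) / (26 × 78) = 120900/2028
≈ 59.62 days

59.62 days


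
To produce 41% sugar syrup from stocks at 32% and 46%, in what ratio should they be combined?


Let x parts of 32% mix with y parts of 46%.
32x + 46y = 41(x + y)
32x + 46y = 41x + 41y
x(32 - 41) = y(41 - 46)
x/y = (46 - 41)/(41 - 32) = 5/9
Simplify: 5:9
= 5:9

5:9


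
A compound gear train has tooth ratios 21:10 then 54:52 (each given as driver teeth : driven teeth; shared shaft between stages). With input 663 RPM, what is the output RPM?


Stage 1: RPM_B = RPM_A × t_A/t_B = 663 × 21/10 = 13923/10 = 1392.30
B and C share a shaft → RPM_C = RPM_B
Stage 2: RPM_D = RPM_C × t_C/t_D = RPM_A × (t_A×t_C)/(t_B×t_D)
Overall ratio = (21×54)/(10×52) = 1134/520
RPM_D = 663 × 1134/520 = 751842/520
= 1445.85 RPM

1445.85 RPM


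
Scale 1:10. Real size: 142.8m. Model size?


Model size = real / scale
= 142.8 / 10
= 14.2800 m

14.2800 m


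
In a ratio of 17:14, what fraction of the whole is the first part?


Total parts = 17 + 14 = 31
First part: 17/31 = 17/31
= 17/31

17/31


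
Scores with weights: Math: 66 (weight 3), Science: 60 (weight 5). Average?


Numerator = 66×3 + 60×5
= 198 + 300
= 498
Total weight = 8
Weighted avg = 498/8
= 62.25

62.25


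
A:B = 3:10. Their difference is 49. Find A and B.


Let A = 3k, B = 10k.
10k - 3k = 49
7k = 49 → k = 49/7 = 7
A = 3×7 = 21, B = 10×7 = 70
= A = 21, B = 70

A = 21, B = 70


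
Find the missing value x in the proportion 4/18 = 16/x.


Cross multiply: 4 × x = 18 × 16
4x = 288
x = 288 / 4
= 72.00

72.00


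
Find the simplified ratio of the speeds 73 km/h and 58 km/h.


Ratio = 73:58
GCD = 1
Simplified = 73:58
Time ratio (same distance) = 58:73
Speed ratio = 73:58

73:58


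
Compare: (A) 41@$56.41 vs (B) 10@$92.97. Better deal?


Deal A: $56.41/41 = $1.3759/unit
Deal B: $92.97/10 = $9.2970/unit
A is cheaper per unit
= Deal A

Deal A


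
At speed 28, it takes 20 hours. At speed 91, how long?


Inverse proportion: x × y = constant
k = 28 × 20 = 560
y₂ = k / 91 = 560 / 91
= 6.15

6.15


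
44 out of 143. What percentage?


Percentage = (part / whole) × 100
= (44 / 143) × 100
≈ 30.77%

30.77%


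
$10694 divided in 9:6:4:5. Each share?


Total parts = 9 + 6 + 4 + 5 = 24
Part 1: 10694 × 9/24 = 4010.25
Part 2: 10694 × 6/24 = 2673.50
Part 3: 10694 × 4/24 = 1782.33
Part 4: 10694 × 5/24 = 2227.92
= Part 1: $4010.25, Part 2: $2673.50, Part 3: $1782.33, Part 4: $2227.92

Part 1: $4010.25, Part 2: $2673.50, Part 3: $1782.33, Part 4: $2227.92


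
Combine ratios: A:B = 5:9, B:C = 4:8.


Match B: multiply A:B by 4 → 20:36
Multiply B:C by 9 → 36:72
Combined: 20:36:72
GCD = 4
= 5:9:18

5:9:18


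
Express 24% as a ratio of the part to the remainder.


24% means 24 parts out of 100; remainder = 76
Part : remainder = 24:76
GCD = 4
= 6:19

6:19


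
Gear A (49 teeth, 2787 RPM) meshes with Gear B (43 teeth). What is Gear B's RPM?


Gear ratio = 49:43 = 49:43
RPM_B = RPM_A × (teeth_A / teeth_B)
= 2787 × (49/43)
= 3175.9 RPM

3175.9 RPM


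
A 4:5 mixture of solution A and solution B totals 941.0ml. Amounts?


Total parts = 4 + 5 = 9
solution A: 941.0 × 4/9 = 418.2ml
solution B: 941.0 × 5/9 = 522.8ml
= 418.2ml and 522.8ml

418.2ml and 522.8ml


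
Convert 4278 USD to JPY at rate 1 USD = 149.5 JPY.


Amount × rate = 4278 × 149.5
= 639561.00 JPY

639561.00 JPY


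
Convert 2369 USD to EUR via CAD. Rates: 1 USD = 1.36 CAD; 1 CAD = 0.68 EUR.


Step 1: 2369 USD × 1.36 = 3221.84 CAD
Step 2: 3221.84 CAD × 0.68 = 2190.85 EUR
Implied rate USD→EUR = 1.36 × 0.68 = 0.9248
= 2190.85 EUR

2190.85 EUR


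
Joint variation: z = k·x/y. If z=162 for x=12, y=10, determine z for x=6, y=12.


z = k·x/y
Solve for k using the known point: k = z·y/x = 162×10/12 = 1620/12 = 135.0000
Now evaluate at x=6, y=12:
z = k × 6 / 12 = (1620 × 6) / (12 × 12) = 9720/144
= 67.5000

67.5000


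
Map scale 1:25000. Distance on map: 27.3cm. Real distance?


Real distance = map distance × scale
= 27.3cm × 25000
= 682500 cm = 6825.0 m
= 6.825 km

6.825 km


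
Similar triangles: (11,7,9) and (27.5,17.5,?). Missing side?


Scale factor = 27.5/11 = 2.5
Missing side = 9 × 2.5
= 22.5

22.5


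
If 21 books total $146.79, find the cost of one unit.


Unit rate = total / quantity
= 146.79 / 21
= $6.99 per unit

$6.99 per unit


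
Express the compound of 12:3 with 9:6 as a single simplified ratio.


Compound ratio = (12×9) : (3×6)
= 108:18
GCD = 18
= 6:1

6:1


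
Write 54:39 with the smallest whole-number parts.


GCD(54, 39) = 3
54/3 : 39/3
= 18:13

18:13


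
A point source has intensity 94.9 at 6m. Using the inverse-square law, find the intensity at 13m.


I₁d₁² = I₂d₂²
I₂ = I₁ × (d₁/d₂)²
= 94.9 × (6/13)²
= 94.9 × 36/169
= 3416.4/169
≈ 20.2154

20.2154


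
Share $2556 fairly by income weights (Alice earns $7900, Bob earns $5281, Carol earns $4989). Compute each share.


Total income = 7900 + 5281 + 4989 = $18170
Alice: $2556 × 7900/18170 = $1111.30
Bob: $2556 × 5281/18170 = $742.89
Carol: $2556 × 4989/18170 = $701.81
= Alice: $1111.30, Bob: $742.89, Carol: $701.81

Alice: $1111.30, Bob: $742.89, Carol: $701.81


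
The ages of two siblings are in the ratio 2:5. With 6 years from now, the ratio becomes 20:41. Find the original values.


Let A = 2k, B = 5k.
(2k + 6) / (5k + 6) = 20/41
Cross-multiply: 41(2k + 6) = 20(5k + 6)
82k + 246 = 100k + 120
82k - 100k = 120 - 246
-18k = -126
k = -126/-18 = 7
A = 2×7 = 14, B = 5×7 = 35
= A = 14, B = 35

A = 14, B = 35


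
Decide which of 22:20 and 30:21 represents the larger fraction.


22/20 = 1.1000
30/21 = 1.4286
1.1000 < 1.4286, so 22:20 is less
= 30:21

30:21


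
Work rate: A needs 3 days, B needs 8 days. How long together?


Rate of A = 1/3 per day
Rate of B = 1/8 per day
Combined rate = 1/3 + 1/8 = 11/24 ≈ 0.4583 per day
Days = 1 / combined rate = 24/11
≈ 2.18 days

2.18 days


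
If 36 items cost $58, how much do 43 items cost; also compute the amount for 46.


Direct proportion: y/x = constant
k = 58/36 ≈ 1.6111
y at x=43: k × 43 = 58 × 43 / 36 = 2494/36 ≈ 69.28
y at x=46: k × 46 = 58 × 46 / 36 = 2668/36 ≈ 74.11
= 69.28 and 74.11

69.28 and 74.11


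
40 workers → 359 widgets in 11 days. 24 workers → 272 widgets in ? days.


Days ∝ work / workers, so d₂ = d₁ × (m₁/m₂) × (w₂/w₁)
Workers factor (inverse): 40/24 ≈ 1.6667
Work factor (direct): 272/359 ≈ 0.7577
d₂ = 11 × 40/24 × 272/359 = (11 × 40 × 272) / (24 × 359) = 119680/8616
≈ 13.89 days

13.89 days


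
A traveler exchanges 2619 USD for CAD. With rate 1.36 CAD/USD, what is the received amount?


Amount × rate = 2619 × 1.36
= 3561.84 CAD

3561.84 CAD


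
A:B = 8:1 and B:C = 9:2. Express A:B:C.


Match B: multiply A:B by 9 → 72:9
Multiply B:C by 1 → 9:2
Combined: 72:9:2
GCD = 1
= 72:9:2

72:9:2


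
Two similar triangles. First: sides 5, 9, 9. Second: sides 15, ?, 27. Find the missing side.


Scale factor = 15/5 = 3
Missing side = 9 × 3
= 27.0

27.0


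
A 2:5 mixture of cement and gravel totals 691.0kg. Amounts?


Total parts = 2 + 5 = 7
cement: 691.0 × 2/7 = 197.4kg
gravel: 691.0 × 5/7 = 493.6kg
= 197.4kg and 493.6kg

197.4kg and 493.6kg


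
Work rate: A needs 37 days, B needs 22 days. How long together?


Rate of A = 1/37 per day
Rate of B = 1/22 per day
Combined rate = 1/37 + 1/22 = 59/814 ≈ 0.0725 per day
Days = 1 / combined rate = 814/59
≈ 13.80 days

13.80 days


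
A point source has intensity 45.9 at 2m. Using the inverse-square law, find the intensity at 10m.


I₁d₁² = I₂d₂²
I₂ = I₁ × (d₁/d₂)²
= 45.9 × (2/10)²
= 45.9 × 4/100
= 183.6/100
= 1.8360

1.8360


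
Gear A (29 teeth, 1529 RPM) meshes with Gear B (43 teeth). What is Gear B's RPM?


Gear ratio = 29:43 = 29:43
RPM_B = RPM_A × (teeth_A / teeth_B)
= 1529 × (29/43)
= 1031.2 RPM

1031.2 RPM


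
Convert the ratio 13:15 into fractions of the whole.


Total parts = 13 + 15 = 28
First part: 13/28 = 13/28
Second part: 15/28 = 15/28
= 13/28 and 15/28

13/28 and 15/28


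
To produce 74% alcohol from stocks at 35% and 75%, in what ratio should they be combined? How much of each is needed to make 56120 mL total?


Let x parts of 35% mix with y parts of 75%.
35x + 75y = 74(x + y)
35x + 75y = 74x + 74y
x(35 - 74) = y(74 - 75)
x/y = (75 - 74)/(74 - 35) = 1/39
Simplify: 1:39
Total parts = 40; one part = 56120/40 = 1403.00 mL
35% solution: 1×1403.00 = 1403.00 mL
75% solution: 39×1403.00 = 54717.00 mL
= ratio 1:39; 1403.00 mL and 54717.00 mL

ratio 1:39; 1403.00 mL and 54717.00 mL


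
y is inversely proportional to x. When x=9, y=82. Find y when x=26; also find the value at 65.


Inverse proportion: x × y = constant
k = 9 × 82 = 738
At x=26: k/26 = 28.38
At x=65: k/65 = 11.35
= 28.38 and 11.35

28.38 and 11.35


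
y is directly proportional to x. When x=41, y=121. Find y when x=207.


Direct proportion: y/x = constant
k = 121/41 ≈ 2.9512
y₂ = k × 207 = 121 × 207 / 41 = 25047/41
≈ 610.90

610.90


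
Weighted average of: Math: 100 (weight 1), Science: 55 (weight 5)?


Numerator = 100×1 + 55×5
= 100 + 275
= 375
Total weight = 6
Weighted avg = 375/6
= 62.50

62.50


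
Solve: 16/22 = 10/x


Cross multiply: 16 × x = 22 × 10
16x = 220
x = 220 / 16
= 13.75

13.75


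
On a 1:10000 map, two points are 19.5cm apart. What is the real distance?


Real distance = map distance × scale
= 19.5cm × 10000
= 195000 cm = 1950.0 m
= 1.950 km

1.950 km


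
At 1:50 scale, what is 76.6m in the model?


Model size = real / scale
= 76.6 / 50
= 1.5320 m

1.5320 m


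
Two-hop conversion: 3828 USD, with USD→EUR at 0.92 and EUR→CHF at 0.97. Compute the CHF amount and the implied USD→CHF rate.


Step 1: 3828 USD × 0.92 = 3521.76 EUR
Step 2: 3521.76 EUR × 0.97 = 3416.11 CHF
Implied rate USD→CHF = 0.92 × 0.97 = 0.8924
= 3416.11 CHF; implied rate 0.8924 CHF/USD

3416.11 CHF; implied rate 0.8924 CHF/USD


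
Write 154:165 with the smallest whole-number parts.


GCD(154, 165) = 11
154/11 : 165/11
= 14:15

14:15


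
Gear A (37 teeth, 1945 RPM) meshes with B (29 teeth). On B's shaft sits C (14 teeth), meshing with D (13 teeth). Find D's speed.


Stage 1: RPM_B = RPM_A × t_A/t_B = 1945 × 37/29 = 71965/29 ≈ 2481.55
B and C share a shaft → RPM_C = RPM_B
Stage 2: RPM_D = RPM_C × t_C/t_D = RPM_A × (t_A×t_C)/(t_B×t_D)
Overall ratio = (37×14)/(29×13) = 518/377
RPM_D = 1945 × 518/377 = 1007510/377
≈ 2672.44 RPM

2672.44 RPM


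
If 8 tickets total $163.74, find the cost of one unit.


Unit rate = total / quantity
= 163.74 / 8
= $20.47 per unit

$20.47 per unit


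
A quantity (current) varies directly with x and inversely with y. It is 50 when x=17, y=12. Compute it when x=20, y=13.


z = k·x/y
Solve for k using the known point: k = z·y/x = 50×12/17 = 600/17 ≈ 35.2941
Now evaluate at x=20, y=13:
z = k × 20 / 13 = (600 × 20) / (17 × 13) = 12000/221
≈ 54.2986

54.2986


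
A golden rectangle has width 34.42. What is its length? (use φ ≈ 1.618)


φ = (1 + √5) / 2 ≈ 1.618
Length = width × φ = 34.42 × 1.618 = 55.69156
≈ 55.69

55.69


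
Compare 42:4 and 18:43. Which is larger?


42/4 = 10.5000
18/43 = 0.4186
10.5000 > 0.4186, so 42:4 is greater
= 42:4

42:4


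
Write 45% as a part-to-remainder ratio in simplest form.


45% means 45 parts out of 100; remainder = 55
Part : remainder = 45:55
GCD = 5
= 9:11

9:11


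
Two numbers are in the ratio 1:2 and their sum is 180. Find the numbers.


Let A = 1k, B = 2k.
1k + 2k = 180
3k = 180 → k = 180/3 = 60
A = 1×60 = 60, B = 2×60 = 120
= A = 60, B = 120

A = 60, B = 120


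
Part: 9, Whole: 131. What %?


Percentage = (part / whole) × 100
= (9 / 131) × 100
≈ 6.87%

6.87%


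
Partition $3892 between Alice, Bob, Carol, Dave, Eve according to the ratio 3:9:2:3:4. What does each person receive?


Total parts = 3 + 9 + 2 + 3 + 4 = 21
Alice: 3892 × 3/21 = 556.00
Bob: 3892 × 9/21 = 1668.00
Carol: 3892 × 2/21 = 370.67
Dave: 3892 × 3/21 = 556.00
Eve: 3892 × 4/21 = 741.33
= Alice: $556.00, Bob: $1668.00, Carol: $370.67, Dave: $556.00, Eve: $741.33

Alice: $556.00, Bob: $1668.00, Carol: $370.67, Dave: $556.00, Eve: $741.33


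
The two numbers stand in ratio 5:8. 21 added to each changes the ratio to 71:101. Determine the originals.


Let A = 5k, B = 8k.
(5k + 21) / (8k + 21) = 71/101
Cross-multiply: 101(5k + 21) = 71(8k + 21)
505k + 2121 = 568k + 1491
505k - 568k = 1491 - 2121
-63k = -630
k = -630/-63 = 10
A = 5×10 = 50, B = 8×10 = 80
= A = 50, B = 80

A = 50, B = 80


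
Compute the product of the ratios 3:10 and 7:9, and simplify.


Compound ratio = (3×7) : (10×9)
= 21:90
GCD = 3
= 7:30

7:30


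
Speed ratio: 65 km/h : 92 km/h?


Ratio = 65:92
GCD = 1
Simplified = 65:92
Time ratio (same distance) = 92:65
Speed ratio = 65:92

65:92


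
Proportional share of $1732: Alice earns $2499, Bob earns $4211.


Total income = 2499 + 4211 = $6710
Alice: $1732 × 2499/6710 = $645.05
Bob: $1732 × 4211/6710 = $1086.95
= Alice: $645.05, Bob: $1086.95

Alice: $645.05, Bob: $1086.95


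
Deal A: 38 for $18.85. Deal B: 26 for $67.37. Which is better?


Deal A: $18.85/38 = $0.4961/unit
Deal B: $67.37/26 = $2.5912/unit
A is cheaper per unit
= Deal A

Deal A


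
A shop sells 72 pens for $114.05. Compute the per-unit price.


Unit rate = total / quantity
= 114.05 / 72
= $1.58 per unit

$1.58 per unit


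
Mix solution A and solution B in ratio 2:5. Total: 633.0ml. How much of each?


Total parts = 2 + 5 = 7
solution A: 633.0 × 2/7 = 180.9ml
solution B: 633.0 × 5/7 = 452.1ml
= 180.9ml and 452.1ml

180.9ml and 452.1ml


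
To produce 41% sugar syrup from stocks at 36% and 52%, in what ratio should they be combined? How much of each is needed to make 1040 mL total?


Let x parts of 36% mix with y parts of 52%.
36x + 52y = 41(x + y)
36x + 52y = 41x + 41y
x(36 - 41) = y(41 - 52)
x/y = (52 - 41)/(41 - 36) = 11/5
Simplify: 11:5
Total parts = 16; one part = 1040/16 = 65.00 mL
36% solution: 11×65.00 = 715.00 mL
52% solution: 5×65.00 = 325.00 mL
= ratio 11:5; 715.00 mL and 325.00 mL

ratio 11:5; 715.00 mL and 325.00 mL


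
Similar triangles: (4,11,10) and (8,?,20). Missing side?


Scale factor = 8/4 = 2
Missing side = 11 × 2
= 22.0

22.0


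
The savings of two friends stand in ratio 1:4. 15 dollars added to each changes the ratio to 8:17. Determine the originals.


Let A = 1k, B = 4k.
(1k + 15) / (4k + 15) = 8/17
Cross-multiply: 17(1k + 15) = 8(4k + 15)
17k + 255 = 32k + 120
17k - 32k = 120 - 255
-15k = -135
k = -135/-15 = 9
A = 1×9 = 9, B = 4×9 = 36
= A = 9, B = 36

A = 9, B = 36


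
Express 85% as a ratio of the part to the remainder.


85% means 85 parts out of 100; remainder = 15
Part : remainder = 85:15
GCD = 5
= 17:3

17:3


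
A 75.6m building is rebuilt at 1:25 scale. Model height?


Model size = real / scale
= 75.6 / 25
= 3.0240 m

3.0240 m


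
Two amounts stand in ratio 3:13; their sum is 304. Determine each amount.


Let A = 3k, B = 13k.
3k + 13k = 304
16k = 304 → k = 304/16 = 19
A = 3×19 = 57, B = 13×19 = 247
= A = 57, B = 247

A = 57, B = 247


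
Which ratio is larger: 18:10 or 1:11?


18/10 = 1.8000
1/11 = 0.0909
1.8000 > 0.0909, so 18:10 is greater
= 18:10

18:10


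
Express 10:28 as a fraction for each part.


Total parts = 10 + 28 = 38
First part: 10/38 = 5/19
Second part: 28/38 = 14/19
= 5/19 and 14/19

5/19 and 14/19


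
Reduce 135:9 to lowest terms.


GCD(135, 9) = 9
135/9 : 9/9
= 15:1

15:1


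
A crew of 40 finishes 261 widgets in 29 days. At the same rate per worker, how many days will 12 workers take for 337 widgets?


Days ∝ work / workers, so d₂ = d₁ × (m₁/m₂) × (w₂/w₁)
Workers factor (inverse): 40/12 ≈ 3.3333
Work factor (direct): 337/261 ≈ 1.2912
d₂ = 29 × 40/12 × 337/261 = (29 × 40 × 337) / (12 × 261) = 390920/3132
≈ 124.81 days

124.81 days


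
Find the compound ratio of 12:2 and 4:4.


Compound ratio = (12×4) : (2×4)
= 48:8
GCD = 8
= 6:1

6:1


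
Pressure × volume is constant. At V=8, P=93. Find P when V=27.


Inverse proportion: x × y = constant
k = 8 × 93 = 744
y₂ = k / 27 = 744 / 27
= 27.56

27.56


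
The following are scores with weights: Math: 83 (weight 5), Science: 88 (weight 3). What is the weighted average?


Numerator = 83×5 + 88×3
= 415 + 264
= 679
Total weight = 8
Weighted avg = 679/8
= 84.88

84.88


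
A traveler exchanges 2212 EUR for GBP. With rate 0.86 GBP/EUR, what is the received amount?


Amount × rate = 2212 × 0.86
= 1902.32 GBP

1902.32 GBP


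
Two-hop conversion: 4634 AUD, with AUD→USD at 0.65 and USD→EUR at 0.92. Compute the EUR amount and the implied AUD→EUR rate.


Step 1: 4634 AUD × 0.65 = 3012.10 USD
Step 2: 3012.10 USD × 0.92 = 2771.13 EUR
Implied rate AUD→EUR = 0.65 × 0.92 = 0.5980
= 2771.13 EUR; implied rate 0.5980 EUR/AUD

2771.13 EUR; implied rate 0.5980 EUR/AUD


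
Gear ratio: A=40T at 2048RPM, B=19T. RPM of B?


Gear ratio = 40:19 = 40:19
RPM_B = RPM_A × (teeth_A / teeth_B)
= 2048 × (40/19)
= 4311.6 RPM

4311.6 RPM


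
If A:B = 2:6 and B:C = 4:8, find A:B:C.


Match B: multiply A:B by 4 → 8:24
Multiply B:C by 6 → 24:48
Combined: 8:24:48
GCD = 8
= 1:3:6

1:3:6


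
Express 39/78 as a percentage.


Percentage = (part / whole) × 100
= (39 / 78) × 100
= 50.00%

50.00%


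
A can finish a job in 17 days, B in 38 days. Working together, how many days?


Rate of A = 1/17 per day
Rate of B = 1/38 per day
Combined rate = 1/17 + 1/38 = 55/646 ≈ 0.0851 per day
Days = 1 / combined rate = 646/55
≈ 11.75 days

11.75 days


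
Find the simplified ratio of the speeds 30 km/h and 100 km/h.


Ratio = 30:100
GCD = 10
Simplified = 3:10
Time ratio (same distance) = 10:3
Speed ratio = 3:10

3:10


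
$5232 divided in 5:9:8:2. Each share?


Total parts = 5 + 9 + 8 + 2 = 24
Part 1: 5232 × 5/24 = 1090.00
Part 2: 5232 × 9/24 = 1962.00
Part 3: 5232 × 8/24 = 1744.00
Part 4: 5232 × 2/24 = 436.00
= Part 1: $1090.00, Part 2: $1962.00, Part 3: $1744.00, Part 4: $436.00

Part 1: $1090.00, Part 2: $1962.00, Part 3: $1744.00, Part 4: $436.00


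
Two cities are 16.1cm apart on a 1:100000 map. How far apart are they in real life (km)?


Real distance = map distance × scale
= 16.1cm × 100000
= 1610000 cm = 16100.0 m
= 16.100 km

16.100 km


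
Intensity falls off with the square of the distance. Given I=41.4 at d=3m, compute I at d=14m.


I₁d₁² = I₂d₂²
I₂ = I₁ × (d₁/d₂)²
= 41.4 × (3/14)²
= 41.4 × 9/196
= 372.6/196
≈ 1.9010

1.9010


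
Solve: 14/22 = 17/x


Cross multiply: 14 × x = 22 × 17
14x = 374
x = 374 / 14
= 26.71

26.71


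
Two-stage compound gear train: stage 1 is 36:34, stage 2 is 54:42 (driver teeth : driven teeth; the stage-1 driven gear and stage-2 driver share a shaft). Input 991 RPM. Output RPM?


Stage 1: RPM_B = RPM_A × t_A/t_B = 991 × 36/34 = 35676/34 ≈ 1049.29
B and C share a shaft → RPM_C = RPM_B
Stage 2: RPM_D = RPM_C × t_C/t_D = RPM_A × (t_A×t_C)/(t_B×t_D)
Overall ratio = (36×54)/(34×42) = 1944/1428
RPM_D = 991 × 1944/1428 = 1926504/1428
≈ 1349.09 RPM

1349.09 RPM


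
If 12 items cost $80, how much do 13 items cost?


Direct proportion: y/x = constant
k = 80/12 ≈ 6.6667
y₂ = k × 13 = 80 × 13 / 12 = 1040/12
≈ 86.67

86.67


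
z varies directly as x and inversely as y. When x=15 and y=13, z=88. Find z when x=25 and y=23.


z = k·x/y
Solve for k using the known point: k = z·y/x = 88×13/15 = 1144/15 ≈ 76.2667
Now evaluate at x=25, y=23:
z = k × 25 / 23 = (1144 × 25) / (15 × 23) = 28600/345
≈ 82.8986

82.8986


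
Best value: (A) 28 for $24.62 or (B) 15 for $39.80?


Deal A: $24.62/28 = $0.8793/unit
Deal B: $39.80/15 = $2.6533/unit
A is cheaper per unit
= Deal A

Deal A


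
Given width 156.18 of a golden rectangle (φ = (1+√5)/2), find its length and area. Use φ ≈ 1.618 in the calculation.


φ = (1 + √5) / 2 ≈ 1.618
Length = width × φ = 156.18 × 1.618 = 252.69924
≈ 252.70
Area = width × length = 156.18 × 252.69924 = 39466.5673032 ≈ 39466.57
= Length: 252.70, Area: 39466.57

Length: 252.70, Area: 39466.57


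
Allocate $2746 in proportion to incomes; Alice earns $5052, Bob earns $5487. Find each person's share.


Total income = 5052 + 5487 = $10539
Alice: $2746 × 5052/10539 = $1316.33
Bob: $2746 × 5487/10539 = $1429.67
= Alice: $1316.33, Bob: $1429.67

Alice: $1316.33, Bob: $1429.67


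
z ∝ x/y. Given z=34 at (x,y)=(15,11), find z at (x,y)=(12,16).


z = k·x/y
Solve for k using the known point: k = z·y/x = 34×11/15 = 374/15 ≈ 24.9333
Now evaluate at x=12, y=16:
z = k × 12 / 16 = (374 × 12) / (15 × 16) = 4488/240
= 18.7000

18.7000


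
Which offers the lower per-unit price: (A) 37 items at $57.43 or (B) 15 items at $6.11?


Deal A: $57.43/37 = $1.5522/unit
Deal B: $6.11/15 = $0.4073/unit
B is cheaper per unit
= Deal B

Deal B


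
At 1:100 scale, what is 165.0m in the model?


Model size = real / scale
= 165.0 / 100
= 1.6500 m

1.6500 m


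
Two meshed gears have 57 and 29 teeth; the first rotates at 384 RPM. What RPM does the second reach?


Gear ratio = 57:29 = 57:29
RPM_B = RPM_A × (teeth_A / teeth_B)
= 384 × (57/29)
= 754.8 RPM

754.8 RPM


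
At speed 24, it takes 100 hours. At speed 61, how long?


Inverse proportion: x × y = constant
k = 24 × 100 = 2400
y₂ = k / 61 = 2400 / 61
= 39.34

39.34


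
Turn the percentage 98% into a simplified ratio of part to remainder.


98% means 98 parts out of 100; remainder = 2
Part : remainder = 98:2
GCD = 2
= 49:1

49:1


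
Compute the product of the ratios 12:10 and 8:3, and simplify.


Compound ratio = (12×8) : (10×3)
= 96:30
GCD = 6
= 16:5

16:5


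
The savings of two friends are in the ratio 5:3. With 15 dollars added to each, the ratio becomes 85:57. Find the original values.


Let A = 5k, B = 3k.
(5k + 15) / (3k + 15) = 85/57
Cross-multiply: 57(5k + 15) = 85(3k + 15)
285k + 855 = 255k + 1275
285k - 255k = 1275 - 855
30k = 420
k = 420/30 = 14
A = 5×14 = 70, B = 3×14 = 42
= A = 70, B = 42

A = 70, B = 42


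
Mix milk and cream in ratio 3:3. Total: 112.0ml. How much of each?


Total parts = 3 + 3 = 6
milk: 112.0 × 3/6 = 56.0ml
cream: 112.0 × 3/6 = 56.0ml
= 56.0ml and 56.0ml

56.0ml and 56.0ml


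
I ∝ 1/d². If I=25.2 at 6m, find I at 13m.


I₁d₁² = I₂d₂²
I₂ = I₁ × (d₁/d₂)²
= 25.2 × (6/13)²
= 25.2 × 36/169
= 907.2/169
≈ 5.3680

5.3680


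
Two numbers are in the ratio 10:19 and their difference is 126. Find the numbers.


Let A = 10k, B = 19k.
19k - 10k = 126
9k = 126 → k = 126/9 = 14
A = 10×14 = 140, B = 19×14 = 266
= A = 140, B = 266

A = 140, B = 266


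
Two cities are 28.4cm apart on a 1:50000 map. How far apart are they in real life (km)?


Real distance = map distance × scale
= 28.4cm × 50000
= 1420000 cm = 14200.0 m
= 14.200 km

14.200 km


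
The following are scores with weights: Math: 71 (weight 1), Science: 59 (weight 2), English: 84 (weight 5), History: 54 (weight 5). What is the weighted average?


Numerator = 71×1 + 59×2 + 84×5 + 54×5
= 71 + 118 + 420 + 270
= 879
Total weight = 13
Weighted avg = 879/13
= 67.62

67.62


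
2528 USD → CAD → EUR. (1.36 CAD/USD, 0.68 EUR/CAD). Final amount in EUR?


Step 1: 2528 USD × 1.36 = 3438.08 CAD
Step 2: 3438.08 CAD × 0.68 = 2337.89 EUR
Implied rate USD→EUR = 1.36 × 0.68 = 0.9248
= 2337.89 EUR

2337.89 EUR


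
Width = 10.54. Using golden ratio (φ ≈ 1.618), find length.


φ = (1 + √5) / 2 ≈ 1.618
Length = width × φ = 10.54 × 1.618 = 17.05372
≈ 17.05

17.05


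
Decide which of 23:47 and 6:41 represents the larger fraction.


23/47 = 0.4894
6/41 = 0.1463
0.4894 > 0.1463, so 23:47 is greater
= 23:47

23:47


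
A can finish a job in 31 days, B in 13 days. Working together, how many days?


Rate of A = 1/31 per day
Rate of B = 1/13 per day
Combined rate = 1/31 + 1/13 = 44/403 ≈ 0.1092 per day
Days = 1 / combined rate = 403/44
≈ 9.16 days

9.16 days


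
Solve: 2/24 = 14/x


Cross multiply: 2 × x = 24 × 14
2x = 336
x = 336 / 2
= 168.00

168.00


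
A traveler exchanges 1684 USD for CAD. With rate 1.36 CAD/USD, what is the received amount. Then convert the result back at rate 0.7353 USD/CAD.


Amount × rate = 1684 × 1.36 = 2290.24 CAD
Round-trip: 2290.24 × 0.7353 = 1684.01 USD
= 2290.24 CAD, then 1684.01 USD

2290.24 CAD, then 1684.01 USD


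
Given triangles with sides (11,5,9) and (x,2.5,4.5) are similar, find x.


Scale factor = 2.5/5 = 0.5
Missing side = 11 × 0.5
= 5.5

5.5


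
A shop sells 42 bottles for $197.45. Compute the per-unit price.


Unit rate = total / quantity
= 197.45 / 42
= $4.70 per unit

$4.70 per unit


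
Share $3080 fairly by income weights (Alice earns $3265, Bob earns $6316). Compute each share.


Total income = 3265 + 6316 = $9581
Alice: $3080 × 3265/9581 = $1049.60
Bob: $3080 × 6316/9581 = $2030.40
= Alice: $1049.60, Bob: $2030.40

Alice: $1049.60, Bob: $2030.40


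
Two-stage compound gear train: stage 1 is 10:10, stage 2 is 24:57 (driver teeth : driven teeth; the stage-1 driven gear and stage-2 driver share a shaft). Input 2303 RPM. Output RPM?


Stage 1: RPM_B = RPM_A × t_A/t_B = 2303 × 10/10 = 23030/10 = 2303.00
B and C share a shaft → RPM_C = RPM_B
Stage 2: RPM_D = RPM_C × t_C/t_D = RPM_A × (t_A×t_C)/(t_B×t_D)
Overall ratio = (10×24)/(10×57) = 240/570
RPM_D = 2303 × 240/570 = 552720/570
≈ 969.68 RPM

969.68 RPM


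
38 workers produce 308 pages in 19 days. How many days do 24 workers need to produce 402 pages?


Days ∝ work / workers, so d₂ = d₁ × (m₁/m₂) × (w₂/w₁)
Workers factor (inverse): 38/24 ≈ 1.5833
Work factor (direct): 402/308 ≈ 1.3052
d₂ = 19 × 38/24 × 402/308 = (19 × 38 × 402) / (24 × 308) = 290244/7392
≈ 39.26 days

39.26 days


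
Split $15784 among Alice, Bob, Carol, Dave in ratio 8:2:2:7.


Total parts = 8 + 2 + 2 + 7 = 19
Alice: 15784 × 8/19 = 6645.89
Bob: 15784 × 2/19 = 1661.47
Carol: 15784 × 2/19 = 1661.47
Dave: 15784 × 7/19 = 5815.16
= Alice: $6645.89, Bob: $1661.47, Carol: $1661.47, Dave: $5815.16

Alice: $6645.89, Bob: $1661.47, Carol: $1661.47, Dave: $5815.16


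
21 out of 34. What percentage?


Percentage = (part / whole) × 100
= (21 / 34) × 100
≈ 61.76%

61.76%


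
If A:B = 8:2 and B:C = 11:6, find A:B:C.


Match B: multiply A:B by 11 → 88:22
Multiply B:C by 2 → 22:12
Combined: 88:22:12
GCD = 2
= 44:11:6

44:11:6


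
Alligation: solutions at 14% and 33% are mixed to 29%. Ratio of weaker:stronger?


Let x parts of 14% mix with y parts of 33%.
14x + 33y = 29(x + y)
14x + 33y = 29x + 29y
x(14 - 29) = y(29 - 33)
x/y = (33 - 29)/(29 - 14) = 4/15
Simplify: 4:15
= 4:15

4:15


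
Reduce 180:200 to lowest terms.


GCD(180, 200) = 20
180/20 : 200/20
= 9:10

9:10


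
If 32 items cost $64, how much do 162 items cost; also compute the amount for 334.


Direct proportion: y/x = constant
k = 64/32 = 2.0000
y at x=162: k × 162 = 64 × 162 / 32 = 10368/32 = 324.00
y at x=334: k × 334 = 64 × 334 / 32 = 21376/32 = 668.00
= 324.00 and 668.00

324.00 and 668.00


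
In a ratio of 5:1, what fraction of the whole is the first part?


Total parts = 5 + 1 = 6
First part: 5/6 = 5/6
= 5/6

5/6


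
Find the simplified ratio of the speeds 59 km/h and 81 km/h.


Ratio = 59:81
GCD = 1
Simplified = 59:81
Time ratio (same distance) = 81:59
Speed ratio = 59:81

59:81


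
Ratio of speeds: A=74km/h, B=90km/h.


Ratio = 74:90
GCD = 2
Simplified = 37:45
Time ratio (same distance) = 45:37
Speed ratio = 37:45

37:45


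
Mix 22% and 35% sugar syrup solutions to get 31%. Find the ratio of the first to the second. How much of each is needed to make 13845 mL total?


Let x parts of 22% mix with y parts of 35%.
22x + 35y = 31(x + y)
22x + 35y = 31x + 31y
x(22 - 31) = y(31 - 35)
x/y = (35 - 31)/(31 - 22) = 4/9
Simplify: 4:9
Total parts = 13; one part = 13845/13 = 1065.00 mL
22% solution: 4×1065.00 = 4260.00 mL
35% solution: 9×1065.00 = 9585.00 mL
= ratio 4:9; 4260.00 mL and 9585.00 mL

ratio 4:9; 4260.00 mL and 9585.00 mL


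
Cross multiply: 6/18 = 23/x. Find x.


Cross multiply: 6 × x = 18 × 23
6x = 414
x = 414 / 6
= 69.00

69.00


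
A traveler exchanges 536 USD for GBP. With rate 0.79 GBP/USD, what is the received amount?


Amount × rate = 536 × 0.79
= 423.44 GBP

423.44 GBP


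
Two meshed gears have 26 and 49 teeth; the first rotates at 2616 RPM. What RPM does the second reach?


Gear ratio = 26:49 = 26:49
RPM_B = RPM_A × (teeth_A / teeth_B)
= 2616 × (26/49)
= 1388.1 RPM

1388.1 RPM


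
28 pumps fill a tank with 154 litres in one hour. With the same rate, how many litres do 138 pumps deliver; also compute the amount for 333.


Direct proportion: y/x = constant
k = 154/28 = 5.5000
y at x=138: k × 138 = 154 × 138 / 28 = 21252/28 = 759.00
y at x=333: k × 333 = 154 × 333 / 28 = 51282/28 = 1831.50
= 759.00 and 1831.50

759.00 and 1831.50


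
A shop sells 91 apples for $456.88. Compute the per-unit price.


Unit rate = total / quantity
= 456.88 / 91
= $5.02 per unit

$5.02 per unit


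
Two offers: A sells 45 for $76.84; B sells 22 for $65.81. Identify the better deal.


Deal A: $76.84/45 = $1.7076/unit
Deal B: $65.81/22 = $2.9914/unit
A is cheaper per unit
= Deal A

Deal A


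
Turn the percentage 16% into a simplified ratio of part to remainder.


16% means 16 parts out of 100; remainder = 84
Part : remainder = 16:84
GCD = 4
= 4:21

4:21


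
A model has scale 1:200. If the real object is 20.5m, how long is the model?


Model size = real / scale
= 20.5 / 200
= 0.1025 m

0.1025 m


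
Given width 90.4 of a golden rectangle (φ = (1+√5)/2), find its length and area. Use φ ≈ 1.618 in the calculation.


φ = (1 + √5) / 2 ≈ 1.618
Length = width × φ = 90.4 × 1.618 = 146.2672
≈ 146.27
Area = width × length = 90.4 × 146.2672 = 13222.55488 ≈ 13222.55
= Length: 146.27, Area: 13222.55

Length: 146.27, Area: 13222.55


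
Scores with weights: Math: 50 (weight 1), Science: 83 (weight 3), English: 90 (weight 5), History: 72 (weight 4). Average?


Numerator = 50×1 + 83×3 + 90×5 + 72×4
= 50 + 249 + 450 + 288
= 1037
Total weight = 13
Weighted avg = 1037/13
= 79.77

79.77


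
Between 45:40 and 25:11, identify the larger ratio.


45/40 = 1.1250
25/11 = 2.2727
1.1250 < 2.2727, so 45:40 is less
= 25:11

25:11


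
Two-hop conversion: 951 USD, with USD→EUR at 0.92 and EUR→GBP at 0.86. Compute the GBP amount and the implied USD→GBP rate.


Step 1: 951 USD × 0.92 = 874.92 EUR
Step 2: 874.92 EUR × 0.86 = 752.43 GBP
Implied rate USD→GBP = 0.92 × 0.86 = 0.7912
= 752.43 GBP; implied rate 0.7912 GBP/USD

752.43 GBP; implied rate 0.7912 GBP/USD


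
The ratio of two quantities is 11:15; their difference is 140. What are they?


Let A = 11k, B = 15k.
15k - 11k = 140
4k = 140 → k = 140/4 = 35
A = 11×35 = 385, B = 15×35 = 525
= A = 385, B = 525

A = 385, B = 525


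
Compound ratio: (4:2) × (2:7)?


Compound ratio = (4×2) : (2×7)
= 8:14
GCD = 2
= 4:7

4:7


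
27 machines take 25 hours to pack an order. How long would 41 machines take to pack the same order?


Inverse proportion: x × y = constant
k = 27 × 25 = 675
y₂ = k / 41 = 675 / 41
= 16.46

16.46


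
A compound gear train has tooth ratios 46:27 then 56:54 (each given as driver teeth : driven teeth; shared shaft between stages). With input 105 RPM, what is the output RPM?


Stage 1: RPM_B = RPM_A × t_A/t_B = 105 × 46/27 = 4830/27 ≈ 178.89
B and C share a shaft → RPM_C = RPM_B
Stage 2: RPM_D = RPM_C × t_C/t_D = RPM_A × (t_A×t_C)/(t_B×t_D)
Overall ratio = (46×56)/(27×54) = 2576/1458
RPM_D = 105 × 2576/1458 = 270480/1458
≈ 185.51 RPM

185.51 RPM


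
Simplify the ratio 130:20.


GCD(130, 20) = 10
130/10 : 20/10
= 13:2

13:2


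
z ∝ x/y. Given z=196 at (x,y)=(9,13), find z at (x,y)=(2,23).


z = k·x/y
Solve for k using the known point: k = z·y/x = 196×13/9 = 2548/9 ≈ 283.1111
Now evaluate at x=2, y=23:
z = k × 2 / 23 = (2548 × 2) / (9 × 23) = 5096/207
≈ 24.6184

24.6184


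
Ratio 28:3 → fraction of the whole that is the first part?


Total parts = 28 + 3 = 31
First part: 28/31 = 28/31
= 28/31

28/31


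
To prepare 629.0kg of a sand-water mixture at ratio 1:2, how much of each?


Total parts = 1 + 2 = 3
sand: 629.0 × 1/3 = 209.7kg
water: 629.0 × 2/3 = 419.3kg
= 209.7kg and 419.3kg

209.7kg and 419.3kg


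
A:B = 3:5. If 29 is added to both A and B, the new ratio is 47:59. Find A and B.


Let A = 3k, B = 5k.
(3k + 29) / (5k + 29) = 47/59
Cross-multiply: 59(3k + 29) = 47(5k + 29)
177k + 1711 = 235k + 1363
177k - 235k = 1363 - 1711
-58k = -348
k = -348/-58 = 6
A = 3×6 = 18, B = 5×6 = 30
= A = 18, B = 30

A = 18, B = 30


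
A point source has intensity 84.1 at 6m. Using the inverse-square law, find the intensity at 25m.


I₁d₁² = I₂d₂²
I₂ = I₁ × (d₁/d₂)²
= 84.1 × (6/25)²
= 84.1 × 36/625
= 3027.6/625
≈ 4.8442

4.8442


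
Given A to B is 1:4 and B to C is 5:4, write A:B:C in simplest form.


Match B: multiply A:B by 5 → 5:20
Multiply B:C by 4 → 20:16
Combined: 5:20:16
GCD = 1
= 5:20:16

5:20:16


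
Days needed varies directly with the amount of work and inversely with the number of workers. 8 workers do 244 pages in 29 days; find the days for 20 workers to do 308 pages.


Days ∝ work / workers, so d₂ = d₁ × (m₁/m₂) × (w₂/w₁)
Workers factor (inverse): 8/20 = 0.4000
Work factor (direct): 308/244 ≈ 1.2623
d₂ = 29 × 8/20 × 308/244 = (29 × 8 × 308) / (20 × 244) = 71456/4880
≈ 14.64 days

14.64 days


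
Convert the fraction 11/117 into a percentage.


Percentage = (part / whole) × 100
= (11 / 117) × 100
≈ 9.40%

9.40%


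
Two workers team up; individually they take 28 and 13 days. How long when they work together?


Rate of A = 1/28 per day
Rate of B = 1/13 per day
Combined rate = 1/28 + 1/13 = 41/364 ≈ 0.1126 per day
Days = 1 / combined rate = 364/41
≈ 8.88 days

8.88 days


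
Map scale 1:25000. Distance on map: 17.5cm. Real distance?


Real distance = map distance × scale
= 17.5cm × 25000
= 437500 cm = 4375.0 m
= 4.375 km

4.375 km


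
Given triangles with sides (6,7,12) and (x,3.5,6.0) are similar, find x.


Scale factor = 3.5/7 = 0.5
Missing side = 6 × 0.5
= 3.0

3.0


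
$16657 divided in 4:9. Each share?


Total parts = 4 + 9 = 13
Part 1: 16657 × 4/13 = 5125.23
Part 2: 16657 × 9/13 = 11531.77
= Part 1: $5125.23, Part 2: $11531.77

Part 1: $5125.23, Part 2: $11531.77


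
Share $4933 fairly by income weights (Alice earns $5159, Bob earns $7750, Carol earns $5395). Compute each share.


Total income = 5159 + 7750 + 5395 = $18304
Alice: $4933 × 5159/18304 = $1390.37
Bob: $4933 × 7750/18304 = $2088.66
Carol: $4933 × 5395/18304 = $1453.97
= Alice: $1390.37, Bob: $2088.66, Carol: $1453.97

Alice: $1390.37, Bob: $2088.66, Carol: $1453.97


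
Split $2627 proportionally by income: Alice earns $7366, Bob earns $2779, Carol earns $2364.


Total income = 7366 + 2779 + 2364 = $12509
Alice: $2627 × 7366/12509 = $1546.92
Bob: $2627 × 2779/12509 = $583.61
Carol: $2627 × 2364/12509 = $496.46
= Alice: $1546.92, Bob: $583.61, Carol: $496.46

Alice: $1546.92, Bob: $583.61, Carol: $496.46
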